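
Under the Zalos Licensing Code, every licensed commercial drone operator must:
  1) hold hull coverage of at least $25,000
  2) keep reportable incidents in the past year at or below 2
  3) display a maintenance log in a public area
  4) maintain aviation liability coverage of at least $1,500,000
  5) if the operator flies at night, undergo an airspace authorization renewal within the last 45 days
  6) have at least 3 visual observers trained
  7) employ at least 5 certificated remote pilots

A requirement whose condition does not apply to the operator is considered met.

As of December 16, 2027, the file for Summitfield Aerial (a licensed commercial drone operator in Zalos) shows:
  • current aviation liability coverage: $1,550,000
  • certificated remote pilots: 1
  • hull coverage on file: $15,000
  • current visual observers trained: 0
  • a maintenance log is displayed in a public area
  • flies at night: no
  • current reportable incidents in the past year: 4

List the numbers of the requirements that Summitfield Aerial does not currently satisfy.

1. hull coverage $15,000 < $25,000 → not met
2. reportable incidents in the past year 4 > 2 → not met
3. maintenance log present → met
4. aviation liability coverage $1,550,000 ≥ $1,500,000 → met
5. condition 'flies at night' does not hold → requirement n/a → met
6. visual observers trained 0 < 3 → not met
7. certificated remote pilots 1 < 5 → not met
Not met: 1, 2, 6, 7

1, 2, 6, 7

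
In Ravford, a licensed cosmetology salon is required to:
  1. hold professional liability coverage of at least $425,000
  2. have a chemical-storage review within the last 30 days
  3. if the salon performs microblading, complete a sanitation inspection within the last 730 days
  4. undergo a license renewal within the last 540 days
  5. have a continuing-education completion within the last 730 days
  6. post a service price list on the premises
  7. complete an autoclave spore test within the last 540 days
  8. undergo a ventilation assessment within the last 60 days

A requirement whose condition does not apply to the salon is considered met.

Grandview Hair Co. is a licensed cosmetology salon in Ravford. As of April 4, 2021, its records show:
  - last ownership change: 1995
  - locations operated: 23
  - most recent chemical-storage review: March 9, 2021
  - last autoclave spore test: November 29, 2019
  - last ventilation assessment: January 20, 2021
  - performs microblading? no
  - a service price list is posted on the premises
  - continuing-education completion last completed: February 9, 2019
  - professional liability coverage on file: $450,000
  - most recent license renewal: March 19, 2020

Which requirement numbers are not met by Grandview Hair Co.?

1. professional liability coverage $450,000 ≥ $425,000 → met
2. chemical-storage review 26 days ago vs limit 30 → met
3. condition 'performs microblading' does not hold → requirement n/a → met
4. license renewal 381 days ago vs limit 540 → met
5. continuing-education completion 785 days ago vs limit 730 → not met
6. service price list present → met
7. autoclave spore test 492 days ago vs limit 540 → met
8. ventilation assessment 74 days ago vs limit 60 → not met
Not met: 5, 8

5, 8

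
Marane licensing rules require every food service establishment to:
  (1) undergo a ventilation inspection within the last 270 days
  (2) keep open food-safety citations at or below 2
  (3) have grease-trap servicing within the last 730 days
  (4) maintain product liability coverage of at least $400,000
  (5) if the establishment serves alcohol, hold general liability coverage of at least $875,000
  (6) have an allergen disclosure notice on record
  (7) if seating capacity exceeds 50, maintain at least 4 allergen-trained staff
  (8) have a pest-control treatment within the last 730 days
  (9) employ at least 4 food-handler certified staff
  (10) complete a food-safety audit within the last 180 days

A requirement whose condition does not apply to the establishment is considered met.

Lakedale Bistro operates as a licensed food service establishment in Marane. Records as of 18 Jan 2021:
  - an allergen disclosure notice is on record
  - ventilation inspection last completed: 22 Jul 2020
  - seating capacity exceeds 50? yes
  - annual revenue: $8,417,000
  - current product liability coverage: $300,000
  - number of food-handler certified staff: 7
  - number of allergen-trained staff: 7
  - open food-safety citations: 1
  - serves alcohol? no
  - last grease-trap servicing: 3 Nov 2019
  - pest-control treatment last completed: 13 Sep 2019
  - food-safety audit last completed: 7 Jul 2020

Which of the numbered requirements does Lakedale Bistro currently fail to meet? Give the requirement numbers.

1. ventilation inspection 180 days ago vs limit 270 → met
2. open food-safety citations 1 ≤ 2 → met
3. grease-trap servicing 442 days ago vs limit 730 → met
4. product liability coverage $300,000 < $400,000 → not met
5. condition 'serves alcohol' does not hold → requirement n/a → met
6. allergen disclosure notice present → met
7. condition 'seating capacity exceeds 50' holds; allergen-trained staff 7 ≥ 4 → met
8. pest-control treatment 493 days ago vs limit 730 → met
9. food-handler certified staff 7 ≥ 4 → met
10. food-safety audit 195 days ago vs limit 180 → not met
Not met: 4, 10

4, 10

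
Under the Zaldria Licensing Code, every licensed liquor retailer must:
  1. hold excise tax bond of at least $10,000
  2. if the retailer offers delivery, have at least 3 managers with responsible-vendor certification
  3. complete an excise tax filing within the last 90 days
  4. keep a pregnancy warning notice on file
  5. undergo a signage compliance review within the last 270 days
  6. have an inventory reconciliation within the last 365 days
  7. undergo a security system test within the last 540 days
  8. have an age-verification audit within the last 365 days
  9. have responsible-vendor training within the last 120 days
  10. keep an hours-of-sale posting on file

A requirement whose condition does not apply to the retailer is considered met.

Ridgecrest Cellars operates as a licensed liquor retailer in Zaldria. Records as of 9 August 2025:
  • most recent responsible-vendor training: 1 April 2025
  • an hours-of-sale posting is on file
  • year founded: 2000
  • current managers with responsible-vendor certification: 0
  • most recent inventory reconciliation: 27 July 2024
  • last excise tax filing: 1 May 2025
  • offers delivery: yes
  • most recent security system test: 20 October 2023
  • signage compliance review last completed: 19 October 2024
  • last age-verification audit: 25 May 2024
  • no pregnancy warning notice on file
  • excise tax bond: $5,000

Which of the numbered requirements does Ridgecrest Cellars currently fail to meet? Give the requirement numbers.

1, 2, 3, 4, 5, 6, 7, 8, 9

1. excise tax bond $5,000 < $10,000 → not met
2. condition 'offers delivery' holds; managers with responsible-vendor certification 0 < 3 → not met
3. excise tax filing 100 days ago vs limit 90 → not met
4. pregnancy warning notice absent → not met
5. signage compliance review 294 days ago vs limit 270 → not met
6. inventory reconciliation 378 days ago vs limit 365 → not met
7. security system test 659 days ago vs limit 540 → not met
8. age-verification audit 441 days ago vs limit 365 → not met
9. responsible-vendor training 130 days ago vs limit 120 → not met
10. hours-of-sale posting present → met
Not met: 1, 2, 3, 4, 5, 6, 7, 8, 9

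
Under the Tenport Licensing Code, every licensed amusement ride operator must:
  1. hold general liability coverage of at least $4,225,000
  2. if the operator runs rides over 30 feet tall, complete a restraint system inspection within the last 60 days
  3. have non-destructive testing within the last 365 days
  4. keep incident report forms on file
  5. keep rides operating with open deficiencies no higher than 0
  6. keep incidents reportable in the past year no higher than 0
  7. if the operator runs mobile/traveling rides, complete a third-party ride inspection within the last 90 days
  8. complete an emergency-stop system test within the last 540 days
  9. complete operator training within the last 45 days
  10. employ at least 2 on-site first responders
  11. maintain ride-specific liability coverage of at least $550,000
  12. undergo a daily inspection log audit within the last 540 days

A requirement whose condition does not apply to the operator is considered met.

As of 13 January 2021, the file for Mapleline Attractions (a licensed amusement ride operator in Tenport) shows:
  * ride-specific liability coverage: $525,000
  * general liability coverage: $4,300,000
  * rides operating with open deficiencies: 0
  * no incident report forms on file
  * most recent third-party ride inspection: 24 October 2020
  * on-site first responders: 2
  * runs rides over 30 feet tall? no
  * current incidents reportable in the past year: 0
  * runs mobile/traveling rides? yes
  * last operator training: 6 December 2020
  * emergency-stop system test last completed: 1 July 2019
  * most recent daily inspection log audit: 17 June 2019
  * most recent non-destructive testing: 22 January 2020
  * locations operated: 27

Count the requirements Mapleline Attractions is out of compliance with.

4

1. general liability coverage $4,300,000 ≥ $4,225,000 → met
2. condition 'runs rides over 30 feet tall' does not hold → requirement n/a → met
3. non-destructive testing 357 days ago vs limit 365 → met
4. incident report forms absent → not met
5. rides operating with open deficiencies 0 ≤ 0 → met
6. incidents reportable in the past year 0 ≤ 0 → met
7. condition 'runs mobile/traveling rides' holds; third-party ride inspection 81 days ago vs limit 90 → met
8. emergency-stop system test 562 days ago vs limit 540 → not met
9. operator training 38 days ago vs limit 45 → met
10. on-site first responders 2 ≥ 2 → met
11. ride-specific liability coverage $525,000 < $550,000 → not met
12. daily inspection log audit 576 days ago vs limit 540 → not met
Not met: 4 of 12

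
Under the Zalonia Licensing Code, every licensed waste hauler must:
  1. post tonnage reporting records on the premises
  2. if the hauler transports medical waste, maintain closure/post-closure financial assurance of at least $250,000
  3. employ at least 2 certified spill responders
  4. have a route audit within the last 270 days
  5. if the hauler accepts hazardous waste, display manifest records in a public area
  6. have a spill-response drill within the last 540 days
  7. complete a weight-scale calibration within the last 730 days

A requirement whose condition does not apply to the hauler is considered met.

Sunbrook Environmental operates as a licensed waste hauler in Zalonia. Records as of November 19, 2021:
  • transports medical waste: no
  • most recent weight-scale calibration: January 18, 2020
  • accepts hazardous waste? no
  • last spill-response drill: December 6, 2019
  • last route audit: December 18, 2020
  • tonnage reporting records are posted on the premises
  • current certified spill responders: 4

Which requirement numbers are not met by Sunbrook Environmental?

4, 6

1. tonnage reporting records present → met
2. condition 'transports medical waste' does not hold → requirement n/a → met
3. certified spill responders 4 ≥ 2 → met
4. route audit 336 days ago vs limit 270 → not met
5. condition 'accepts hazardous waste' does not hold → requirement n/a → met
6. spill-response drill 714 days ago vs limit 540 → not met
7. weight-scale calibration 671 days ago vs limit 730 → met
Not met: 4, 6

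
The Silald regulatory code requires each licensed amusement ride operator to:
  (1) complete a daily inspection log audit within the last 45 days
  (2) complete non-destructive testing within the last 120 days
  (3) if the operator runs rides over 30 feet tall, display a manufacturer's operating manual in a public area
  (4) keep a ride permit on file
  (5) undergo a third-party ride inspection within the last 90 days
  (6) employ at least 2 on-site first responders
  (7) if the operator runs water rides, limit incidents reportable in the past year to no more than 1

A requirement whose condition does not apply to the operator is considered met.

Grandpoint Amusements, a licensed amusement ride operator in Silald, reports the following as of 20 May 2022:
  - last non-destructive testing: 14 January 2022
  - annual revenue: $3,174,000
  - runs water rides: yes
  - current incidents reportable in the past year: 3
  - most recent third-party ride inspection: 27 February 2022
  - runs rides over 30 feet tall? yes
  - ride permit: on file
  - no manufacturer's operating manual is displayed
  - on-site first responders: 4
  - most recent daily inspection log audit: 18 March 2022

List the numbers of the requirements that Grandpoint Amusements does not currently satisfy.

1. daily inspection log audit 63 days ago vs limit 45 → not met
2. non-destructive testing 126 days ago vs limit 120 → not met
3. condition 'runs rides over 30 feet tall' holds; manufacturer's operating manual absent → not met
4. ride permit present → met
5. third-party ride inspection 82 days ago vs limit 90 → met
6. on-site first responders 4 ≥ 2 → met
7. condition 'runs water rides' holds; incidents reportable in the past year 3 > 1 → not met
Not met: 1, 2, 3, 7

1, 2, 3, 7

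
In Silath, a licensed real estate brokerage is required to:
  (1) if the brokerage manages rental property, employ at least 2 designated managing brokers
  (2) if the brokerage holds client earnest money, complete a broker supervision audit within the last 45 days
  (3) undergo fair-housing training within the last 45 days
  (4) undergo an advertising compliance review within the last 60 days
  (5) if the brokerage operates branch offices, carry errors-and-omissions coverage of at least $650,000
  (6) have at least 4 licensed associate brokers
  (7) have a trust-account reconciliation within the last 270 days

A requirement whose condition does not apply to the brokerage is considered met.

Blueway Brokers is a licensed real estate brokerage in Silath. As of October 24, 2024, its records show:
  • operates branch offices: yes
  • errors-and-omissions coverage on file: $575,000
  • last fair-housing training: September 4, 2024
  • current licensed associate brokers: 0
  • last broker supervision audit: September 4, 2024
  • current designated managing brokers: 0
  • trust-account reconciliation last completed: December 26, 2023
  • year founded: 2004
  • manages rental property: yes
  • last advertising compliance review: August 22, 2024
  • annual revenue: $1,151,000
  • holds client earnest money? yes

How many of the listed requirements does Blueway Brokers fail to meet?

7

1. condition 'manages rental property' holds; designated managing brokers 0 < 2 → not met
2. condition 'holds client earnest money' holds; broker supervision audit 50 days ago vs limit 45 → not met
3. fair-housing training 50 days ago vs limit 45 → not met
4. advertising compliance review 63 days ago vs limit 60 → not met
5. condition 'operates branch offices' holds; errors-and-omissions coverage $575,000 < $650,000 → not met
6. licensed associate brokers 0 < 4 → not met
7. trust-account reconciliation 303 days ago vs limit 270 → not met
Not met: 7 of 7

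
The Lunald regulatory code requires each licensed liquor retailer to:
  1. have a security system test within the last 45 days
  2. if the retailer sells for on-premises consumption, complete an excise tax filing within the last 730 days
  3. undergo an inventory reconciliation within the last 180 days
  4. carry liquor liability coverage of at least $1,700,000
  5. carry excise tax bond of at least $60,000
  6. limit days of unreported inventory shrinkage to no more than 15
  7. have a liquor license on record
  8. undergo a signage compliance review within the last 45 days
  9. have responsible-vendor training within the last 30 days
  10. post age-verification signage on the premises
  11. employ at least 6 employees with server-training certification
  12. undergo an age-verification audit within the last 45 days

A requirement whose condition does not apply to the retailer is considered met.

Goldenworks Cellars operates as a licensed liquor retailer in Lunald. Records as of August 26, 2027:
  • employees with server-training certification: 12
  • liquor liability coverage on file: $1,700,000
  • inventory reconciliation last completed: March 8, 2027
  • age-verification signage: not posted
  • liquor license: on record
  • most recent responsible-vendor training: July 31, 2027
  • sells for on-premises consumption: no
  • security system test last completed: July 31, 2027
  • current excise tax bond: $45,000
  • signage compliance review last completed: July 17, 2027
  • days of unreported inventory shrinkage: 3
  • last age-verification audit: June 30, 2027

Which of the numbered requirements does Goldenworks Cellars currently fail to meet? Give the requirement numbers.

1. security system test 26 days ago vs limit 45 → met
2. condition 'sells for on-premises consumption' does not hold → requirement n/a → met
3. inventory reconciliation 171 days ago vs limit 180 → met
4. liquor liability coverage $1,700,000 ≥ $1,700,000 → met
5. excise tax bond $45,000 < $60,000 → not met
6. days of unreported inventory shrinkage 3 ≤ 15 → met
7. liquor license present → met
8. signage compliance review 40 days ago vs limit 45 → met
9. responsible-vendor training 26 days ago vs limit 30 → met
10. age-verification signage absent → not met
11. employees with server-training certification 12 ≥ 6 → met
12. age-verification audit 57 days ago vs limit 45 → not met
Not met: 5, 10, 12

5, 10, 12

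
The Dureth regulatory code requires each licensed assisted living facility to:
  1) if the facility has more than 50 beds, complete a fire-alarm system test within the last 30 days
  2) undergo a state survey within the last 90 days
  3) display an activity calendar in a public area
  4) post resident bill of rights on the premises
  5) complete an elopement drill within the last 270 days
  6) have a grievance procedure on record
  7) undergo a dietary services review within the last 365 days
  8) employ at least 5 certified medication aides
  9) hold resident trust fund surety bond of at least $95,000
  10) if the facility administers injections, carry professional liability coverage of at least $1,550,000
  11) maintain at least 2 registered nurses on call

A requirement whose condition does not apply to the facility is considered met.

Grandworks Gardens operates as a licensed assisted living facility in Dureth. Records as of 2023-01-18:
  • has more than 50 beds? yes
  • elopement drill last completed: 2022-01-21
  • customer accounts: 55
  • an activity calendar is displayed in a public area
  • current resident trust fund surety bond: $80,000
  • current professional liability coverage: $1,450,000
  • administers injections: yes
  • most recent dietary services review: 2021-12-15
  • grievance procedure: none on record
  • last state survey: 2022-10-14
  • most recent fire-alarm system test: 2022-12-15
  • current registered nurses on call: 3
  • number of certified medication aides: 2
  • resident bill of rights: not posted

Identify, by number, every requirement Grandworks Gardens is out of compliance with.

1. condition 'has more than 50 beds' holds; fire-alarm system test 34 days ago vs limit 30 → not met
2. state survey 96 days ago vs limit 90 → not met
3. activity calendar present → met
4. resident bill of rights absent → not met
5. elopement drill 362 days ago vs limit 270 → not met
6. grievance procedure absent → not met
7. dietary services review 399 days ago vs limit 365 → not met
8. certified medication aides 2 < 5 → not met
9. resident trust fund surety bond $80,000 < $95,000 → not met
10. condition 'administers injections' holds; professional liability coverage $1,450,000 < $1,550,000 → not met
11. registered nurses on call 3 ≥ 2 → met
Not met: 1, 2, 4, 5, 6, 7, 8, 9, 10

1, 2, 4, 5, 6, 7, 8, 9, 10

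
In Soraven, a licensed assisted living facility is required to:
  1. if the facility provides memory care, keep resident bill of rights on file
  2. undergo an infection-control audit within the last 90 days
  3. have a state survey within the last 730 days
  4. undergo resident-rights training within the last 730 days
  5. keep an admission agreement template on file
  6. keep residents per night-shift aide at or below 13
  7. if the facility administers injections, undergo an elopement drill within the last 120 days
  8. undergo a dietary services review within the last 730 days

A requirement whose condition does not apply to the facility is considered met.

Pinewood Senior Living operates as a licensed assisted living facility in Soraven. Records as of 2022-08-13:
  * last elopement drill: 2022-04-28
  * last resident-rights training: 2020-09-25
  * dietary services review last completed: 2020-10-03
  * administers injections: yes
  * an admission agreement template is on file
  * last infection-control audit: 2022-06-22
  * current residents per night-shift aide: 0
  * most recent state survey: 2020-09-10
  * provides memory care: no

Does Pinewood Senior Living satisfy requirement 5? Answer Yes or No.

5. admission agreement template present → met

Yes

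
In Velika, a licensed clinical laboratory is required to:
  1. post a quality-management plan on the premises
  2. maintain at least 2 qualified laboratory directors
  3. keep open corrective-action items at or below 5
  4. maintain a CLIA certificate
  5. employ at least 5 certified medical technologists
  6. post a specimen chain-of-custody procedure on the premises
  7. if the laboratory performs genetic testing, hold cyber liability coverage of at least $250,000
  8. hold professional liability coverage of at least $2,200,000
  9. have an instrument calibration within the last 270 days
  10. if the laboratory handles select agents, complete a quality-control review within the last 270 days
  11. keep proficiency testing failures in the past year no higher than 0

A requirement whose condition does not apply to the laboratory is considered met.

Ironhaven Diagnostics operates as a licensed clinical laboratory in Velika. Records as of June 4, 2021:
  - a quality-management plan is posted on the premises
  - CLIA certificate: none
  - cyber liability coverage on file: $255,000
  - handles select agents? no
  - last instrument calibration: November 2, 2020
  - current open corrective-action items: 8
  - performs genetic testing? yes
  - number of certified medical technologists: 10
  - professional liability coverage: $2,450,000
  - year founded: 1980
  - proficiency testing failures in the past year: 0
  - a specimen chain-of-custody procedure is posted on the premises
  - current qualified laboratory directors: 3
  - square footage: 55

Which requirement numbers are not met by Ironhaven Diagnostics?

1. quality-management plan present → met
2. qualified laboratory directors 3 ≥ 2 → met
3. open corrective-action items 8 > 5 → not met
4. CLIA certificate absent → not met
5. certified medical technologists 10 ≥ 5 → met
6. specimen chain-of-custody procedure present → met
7. condition 'performs genetic testing' holds; cyber liability coverage $255,000 ≥ $250,000 → met
8. professional liability coverage $2,450,000 ≥ $2,200,000 → met
9. instrument calibration 214 days ago vs limit 270 → met
10. condition 'handles select agents' does not hold → requirement n/a → met
11. proficiency testing failures in the past year 0 ≤ 0 → met
Not met: 3, 4

3, 4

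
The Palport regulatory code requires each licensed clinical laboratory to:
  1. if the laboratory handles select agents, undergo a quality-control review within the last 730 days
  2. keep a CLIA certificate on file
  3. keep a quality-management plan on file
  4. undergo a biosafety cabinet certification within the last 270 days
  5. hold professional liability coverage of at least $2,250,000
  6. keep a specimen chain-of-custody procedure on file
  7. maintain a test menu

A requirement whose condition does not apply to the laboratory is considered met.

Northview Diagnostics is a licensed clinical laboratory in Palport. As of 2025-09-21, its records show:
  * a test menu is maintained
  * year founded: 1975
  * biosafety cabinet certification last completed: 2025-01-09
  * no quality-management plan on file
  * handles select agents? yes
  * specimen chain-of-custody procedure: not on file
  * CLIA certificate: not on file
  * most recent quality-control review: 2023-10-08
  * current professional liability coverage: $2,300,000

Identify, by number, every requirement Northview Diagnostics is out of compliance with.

1. condition 'handles select agents' holds; quality-control review 714 days ago vs limit 730 → met
2. CLIA certificate absent → not met
3. quality-management plan absent → not met
4. biosafety cabinet certification 255 days ago vs limit 270 → met
5. professional liability coverage $2,300,000 ≥ $2,250,000 → met
6. specimen chain-of-custody procedure absent → not met
7. test menu present → met
Not met: 2, 3, 6

2, 3, 6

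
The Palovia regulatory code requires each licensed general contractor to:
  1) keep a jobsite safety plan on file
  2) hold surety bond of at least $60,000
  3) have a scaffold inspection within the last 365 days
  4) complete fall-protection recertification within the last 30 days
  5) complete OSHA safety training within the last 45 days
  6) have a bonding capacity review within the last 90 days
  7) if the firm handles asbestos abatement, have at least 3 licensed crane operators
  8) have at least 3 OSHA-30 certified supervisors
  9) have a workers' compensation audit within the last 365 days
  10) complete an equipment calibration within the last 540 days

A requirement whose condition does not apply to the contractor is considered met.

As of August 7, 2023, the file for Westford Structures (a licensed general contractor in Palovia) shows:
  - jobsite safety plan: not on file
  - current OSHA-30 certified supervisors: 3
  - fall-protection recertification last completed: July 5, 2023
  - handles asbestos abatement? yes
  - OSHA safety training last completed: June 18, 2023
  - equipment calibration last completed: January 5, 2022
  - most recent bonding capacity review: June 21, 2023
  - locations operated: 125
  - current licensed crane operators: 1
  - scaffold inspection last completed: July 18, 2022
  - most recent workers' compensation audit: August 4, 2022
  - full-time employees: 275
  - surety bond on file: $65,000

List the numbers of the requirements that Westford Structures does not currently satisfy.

1. jobsite safety plan absent → not met
2. surety bond $65,000 ≥ $60,000 → met
3. scaffold inspection 385 days ago vs limit 365 → not met
4. fall-protection recertification 33 days ago vs limit 30 → not met
5. OSHA safety training 50 days ago vs limit 45 → not met
6. bonding capacity review 47 days ago vs limit 90 → met
7. condition 'handles asbestos abatement' holds; licensed crane operators 1 < 3 → not met
8. OSHA-30 certified supervisors 3 ≥ 3 → met
9. workers' compensation audit 368 days ago vs limit 365 → not met
10. equipment calibration 579 days ago vs limit 540 → not met
Not met: 1, 3, 4, 5, 7, 9, 10

1, 3, 4, 5, 7, 9, 10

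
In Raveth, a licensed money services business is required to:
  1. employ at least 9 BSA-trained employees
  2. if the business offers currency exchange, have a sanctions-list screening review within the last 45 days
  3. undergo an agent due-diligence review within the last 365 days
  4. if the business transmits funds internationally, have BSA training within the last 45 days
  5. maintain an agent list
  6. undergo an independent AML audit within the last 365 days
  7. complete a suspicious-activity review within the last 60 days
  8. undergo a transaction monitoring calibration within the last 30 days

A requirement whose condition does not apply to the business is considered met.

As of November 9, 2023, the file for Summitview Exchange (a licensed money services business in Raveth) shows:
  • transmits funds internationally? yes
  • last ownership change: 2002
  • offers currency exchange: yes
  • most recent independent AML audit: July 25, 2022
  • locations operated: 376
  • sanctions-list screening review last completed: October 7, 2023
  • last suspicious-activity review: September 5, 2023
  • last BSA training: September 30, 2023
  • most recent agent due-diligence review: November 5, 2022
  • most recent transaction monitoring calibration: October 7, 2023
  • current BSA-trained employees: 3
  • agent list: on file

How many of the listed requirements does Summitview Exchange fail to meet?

1. BSA-trained employees 3 < 9 → not met
2. condition 'offers currency exchange' holds; sanctions-list screening review 33 days ago vs limit 45 → met
3. agent due-diligence review 369 days ago vs limit 365 → not met
4. condition 'transmits funds internationally' holds; BSA training 40 days ago vs limit 45 → met
5. agent list present → met
6. independent AML audit 472 days ago vs limit 365 → not met
7. suspicious-activity review 65 days ago vs limit 60 → not met
8. transaction monitoring calibration 33 days ago vs limit 30 → not met
Not met: 5 of 8

5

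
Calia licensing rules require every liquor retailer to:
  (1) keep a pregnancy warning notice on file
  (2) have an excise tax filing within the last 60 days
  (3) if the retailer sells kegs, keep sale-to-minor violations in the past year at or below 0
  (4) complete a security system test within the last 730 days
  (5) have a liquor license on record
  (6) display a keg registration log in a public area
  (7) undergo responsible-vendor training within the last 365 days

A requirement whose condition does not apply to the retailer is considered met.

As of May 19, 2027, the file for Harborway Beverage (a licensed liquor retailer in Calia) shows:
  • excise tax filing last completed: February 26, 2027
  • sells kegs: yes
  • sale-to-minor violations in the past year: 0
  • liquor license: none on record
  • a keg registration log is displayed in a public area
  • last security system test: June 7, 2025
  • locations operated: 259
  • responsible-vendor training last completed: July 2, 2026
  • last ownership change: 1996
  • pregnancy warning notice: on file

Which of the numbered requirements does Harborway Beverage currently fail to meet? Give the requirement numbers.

1. pregnancy warning notice present → met
2. excise tax filing 82 days ago vs limit 60 → not met
3. condition 'sells kegs' holds; sale-to-minor violations in the past year 0 ≤ 0 → met
4. security system test 711 days ago vs limit 730 → met
5. liquor license absent → not met
6. keg registration log present → met
7. responsible-vendor training 321 days ago vs limit 365 → met
Not met: 2, 5

2, 5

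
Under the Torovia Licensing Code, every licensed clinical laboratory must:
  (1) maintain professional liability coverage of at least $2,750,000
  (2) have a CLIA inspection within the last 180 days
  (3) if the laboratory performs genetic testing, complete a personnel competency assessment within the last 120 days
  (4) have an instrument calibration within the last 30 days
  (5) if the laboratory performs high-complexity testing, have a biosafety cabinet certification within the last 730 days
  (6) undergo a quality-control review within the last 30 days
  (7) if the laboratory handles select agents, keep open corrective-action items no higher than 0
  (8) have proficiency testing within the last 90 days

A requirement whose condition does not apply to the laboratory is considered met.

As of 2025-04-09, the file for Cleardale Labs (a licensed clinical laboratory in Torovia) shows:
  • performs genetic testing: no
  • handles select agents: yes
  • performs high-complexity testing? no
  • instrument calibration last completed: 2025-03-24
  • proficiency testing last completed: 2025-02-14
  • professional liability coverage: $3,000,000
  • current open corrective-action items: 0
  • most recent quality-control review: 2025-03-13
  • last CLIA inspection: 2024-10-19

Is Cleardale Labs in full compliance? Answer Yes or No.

1. professional liability coverage $3,000,000 ≥ $2,750,000 → met
2. CLIA inspection 172 days ago vs limit 180 → met
3. condition 'performs genetic testing' does not hold → requirement n/a → met
4. instrument calibration 16 days ago vs limit 30 → met
5. condition 'performs high-complexity testing' does not hold → requirement n/a → met
6. quality-control review 27 days ago vs limit 30 → met
7. condition 'handles select agents' holds; open corrective-action items 0 ≤ 0 → met
8. proficiency testing 54 days ago vs limit 90 → met
All met.

Yes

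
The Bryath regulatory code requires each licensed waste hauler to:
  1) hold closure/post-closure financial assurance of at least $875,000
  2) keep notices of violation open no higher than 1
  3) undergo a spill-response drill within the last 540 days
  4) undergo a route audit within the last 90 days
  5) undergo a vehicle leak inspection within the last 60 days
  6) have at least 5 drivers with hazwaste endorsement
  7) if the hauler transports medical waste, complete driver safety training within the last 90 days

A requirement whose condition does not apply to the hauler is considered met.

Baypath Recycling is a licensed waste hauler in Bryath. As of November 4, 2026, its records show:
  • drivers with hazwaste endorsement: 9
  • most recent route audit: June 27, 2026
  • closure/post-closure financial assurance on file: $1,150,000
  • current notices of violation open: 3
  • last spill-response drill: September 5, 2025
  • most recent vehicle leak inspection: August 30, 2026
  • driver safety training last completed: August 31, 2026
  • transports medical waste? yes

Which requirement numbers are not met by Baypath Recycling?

1. closure/post-closure financial assurance $1,150,000 ≥ $875,000 → met
2. notices of violation open 3 > 1 → not met
3. spill-response drill 425 days ago vs limit 540 → met
4. route audit 130 days ago vs limit 90 → not met
5. vehicle leak inspection 66 days ago vs limit 60 → not met
6. drivers with hazwaste endorsement 9 ≥ 5 → met
7. condition 'transports medical waste' holds; driver safety training 65 days ago vs limit 90 → met
Not met: 2, 4, 5

2, 4, 5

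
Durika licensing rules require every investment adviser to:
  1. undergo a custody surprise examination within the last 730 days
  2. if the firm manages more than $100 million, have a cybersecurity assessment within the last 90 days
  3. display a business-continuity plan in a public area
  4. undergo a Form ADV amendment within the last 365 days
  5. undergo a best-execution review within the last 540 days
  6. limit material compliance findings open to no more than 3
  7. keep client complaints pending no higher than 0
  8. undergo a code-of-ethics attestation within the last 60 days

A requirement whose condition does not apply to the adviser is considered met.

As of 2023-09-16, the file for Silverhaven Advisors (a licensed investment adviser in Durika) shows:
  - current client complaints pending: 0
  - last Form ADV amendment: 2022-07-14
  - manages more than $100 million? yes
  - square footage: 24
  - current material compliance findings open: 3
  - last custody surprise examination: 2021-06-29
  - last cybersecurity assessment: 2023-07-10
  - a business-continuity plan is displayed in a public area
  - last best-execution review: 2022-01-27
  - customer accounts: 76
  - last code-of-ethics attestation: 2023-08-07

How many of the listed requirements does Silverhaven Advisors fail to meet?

1. custody surprise examination 809 days ago vs limit 730 → not met
2. condition 'manages more than $100 million' holds; cybersecurity assessment 68 days ago vs limit 90 → met
3. business-continuity plan present → met
4. Form ADV amendment 429 days ago vs limit 365 → not met
5. best-execution review 597 days ago vs limit 540 → not met
6. material compliance findings open 3 ≤ 3 → met
7. client complaints pending 0 ≤ 0 → met
8. code-of-ethics attestation 40 days ago vs limit 60 → met
Not met: 3 of 8

3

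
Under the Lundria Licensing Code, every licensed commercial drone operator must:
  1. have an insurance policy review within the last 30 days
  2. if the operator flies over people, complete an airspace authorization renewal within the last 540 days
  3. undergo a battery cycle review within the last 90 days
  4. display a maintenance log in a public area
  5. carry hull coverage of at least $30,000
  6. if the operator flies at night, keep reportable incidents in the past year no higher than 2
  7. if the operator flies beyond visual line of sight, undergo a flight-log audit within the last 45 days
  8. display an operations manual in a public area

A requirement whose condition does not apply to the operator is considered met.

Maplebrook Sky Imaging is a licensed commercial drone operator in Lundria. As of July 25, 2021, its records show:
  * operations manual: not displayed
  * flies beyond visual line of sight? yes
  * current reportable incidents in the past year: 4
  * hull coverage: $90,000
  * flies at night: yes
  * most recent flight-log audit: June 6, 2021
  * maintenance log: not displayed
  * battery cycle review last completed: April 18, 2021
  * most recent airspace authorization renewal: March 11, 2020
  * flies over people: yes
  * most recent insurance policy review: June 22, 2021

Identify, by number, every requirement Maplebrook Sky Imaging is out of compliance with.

1. insurance policy review 33 days ago vs limit 30 → not met
2. condition 'flies over people' holds; airspace authorization renewal 501 days ago vs limit 540 → met
3. battery cycle review 98 days ago vs limit 90 → not met
4. maintenance log absent → not met
5. hull coverage $90,000 ≥ $30,000 → met
6. condition 'flies at night' holds; reportable incidents in the past year 4 > 2 → not met
7. condition 'flies beyond visual line of sight' holds; flight-log audit 49 days ago vs limit 45 → not met
8. operations manual absent → not met
Not met: 1, 3, 4, 6, 7, 8

1, 3, 4, 6, 7, 8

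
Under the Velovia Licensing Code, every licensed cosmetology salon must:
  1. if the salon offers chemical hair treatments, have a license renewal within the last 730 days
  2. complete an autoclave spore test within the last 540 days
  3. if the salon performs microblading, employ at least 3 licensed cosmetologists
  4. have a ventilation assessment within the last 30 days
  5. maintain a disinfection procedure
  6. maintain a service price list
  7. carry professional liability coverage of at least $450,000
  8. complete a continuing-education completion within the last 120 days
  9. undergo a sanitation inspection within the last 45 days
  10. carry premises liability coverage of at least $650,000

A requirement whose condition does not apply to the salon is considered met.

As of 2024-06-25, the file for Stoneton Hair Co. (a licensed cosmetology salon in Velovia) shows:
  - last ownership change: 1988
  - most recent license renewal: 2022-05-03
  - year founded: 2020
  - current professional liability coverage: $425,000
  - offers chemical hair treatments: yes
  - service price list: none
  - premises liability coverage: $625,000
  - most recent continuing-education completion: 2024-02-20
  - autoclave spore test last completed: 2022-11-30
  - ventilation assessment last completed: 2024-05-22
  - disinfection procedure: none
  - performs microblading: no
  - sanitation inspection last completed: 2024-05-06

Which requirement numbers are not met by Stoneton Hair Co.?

1, 2, 4, 5, 6, 7, 8, 9, 10

1. condition 'offers chemical hair treatments' holds; license renewal 784 days ago vs limit 730 → not met
2. autoclave spore test 573 days ago vs limit 540 → not met
3. condition 'performs microblading' does not hold → requirement n/a → met
4. ventilation assessment 34 days ago vs limit 30 → not met
5. disinfection procedure absent → not met
6. service price list absent → not met
7. professional liability coverage $425,000 < $450,000 → not met
8. continuing-education completion 126 days ago vs limit 120 → not met
9. sanitation inspection 50 days ago vs limit 45 → not met
10. premises liability coverage $625,000 < $650,000 → not met
Not met: 1, 2, 4, 5, 6, 7, 8, 9, 10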